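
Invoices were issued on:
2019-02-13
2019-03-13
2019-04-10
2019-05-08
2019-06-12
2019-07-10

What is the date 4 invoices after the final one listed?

All dates are Wednesdays, 28, 28, 28, 35, 28 days apart.
Specifically, the 2nd Wednesday of each month.
August 2019 — 2nd Wednesday is 2019-08-14.
2nd Wednesday of September 2019: 2019-09-11.
October 2019 — 2nd Wednesday is 2019-10-09.
2nd Wednesday of November 2019: 2019-11-13.

2019-11-13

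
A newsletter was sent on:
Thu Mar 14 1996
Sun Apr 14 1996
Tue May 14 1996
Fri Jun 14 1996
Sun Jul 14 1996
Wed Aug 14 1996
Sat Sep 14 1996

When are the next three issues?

Mon Oct 14 1996, Thu Nov 14 1996, Sat Dec 14 1996

Gaps: 31, 30, 31, 30, 31, 31 days — not constant. Every event is on the 14th of the month.
Pattern: the 14th of each month.
October 1996: Mon Oct 14 1996.
November 1996: Thu Nov 14 1996.
December 1996: Sat Dec 14 1996.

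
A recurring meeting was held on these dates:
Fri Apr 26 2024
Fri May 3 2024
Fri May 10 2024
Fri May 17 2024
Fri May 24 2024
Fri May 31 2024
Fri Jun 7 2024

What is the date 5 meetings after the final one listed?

Gaps between consecutive events: 7, 7, 7, 7, 7, 7 days — a constant 7-day interval.
Fri Jun 7 2024 + 7 days = Fri Jun 14 2024.
Fri Jun 14 2024 + 7 days = Fri Jun 21 2024.
Fri Jun 21 2024 + 7 days = Fri Jun 28 2024.
Fri Jun 28 2024 + 7 days = Fri Jul 5 2024.
Fri Jul 5 2024 + 7 days = Fri Jul 12 2024.

Fri Jul 12 2024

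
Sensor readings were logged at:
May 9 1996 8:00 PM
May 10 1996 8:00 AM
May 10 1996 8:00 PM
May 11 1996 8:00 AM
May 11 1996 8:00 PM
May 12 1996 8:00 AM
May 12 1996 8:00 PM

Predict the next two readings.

May 13 1996 8:00 AM, May 13 1996 8:00 PM

The interval is a steady 12 hours (12, 12, 12, 12, 12, 12).
May 12 1996 8:00 PM + 12 h = May 13 1996 8:00 AM.
May 13 1996 8:00 AM + 12 h = May 13 1996 8:00 PM.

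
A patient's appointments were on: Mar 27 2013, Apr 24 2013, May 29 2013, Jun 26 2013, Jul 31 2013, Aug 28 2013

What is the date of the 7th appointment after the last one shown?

Mar 26 2014

These are Wednesdays with 28, 35, 28, 35, 28-day gaps.
Each is the final Wednesday of its month — May 29 2013 is past the 28th, so '4th Wednesday' doesn't fit.
September 2013 ends with Wednesday Sep 25 2013.
Last Wednesday of October 2013: Oct 30 2013.
November 2013 ends with Wednesday Nov 27 2013.
December 2013 ends with Wednesday Dec 25 2013.
Last Wednesday of January 2014: Jan 29 2014.
Last Wednesday of February 2014: Feb 26 2014.
March 2014 ends with Wednesday Mar 26 2014.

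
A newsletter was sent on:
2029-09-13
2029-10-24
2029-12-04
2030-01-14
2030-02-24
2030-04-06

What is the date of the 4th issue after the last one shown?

The spacing is 41, 41, 41, 41, 41 days — always 41 days.
2030-04-06 + 41 days = 2030-05-17.
2030-05-17 + 41 days = 2030-06-27.
2030-06-27 + 41 days = 2030-08-07.
2030-08-07 + 41 days = 2030-09-17.

2030-09-17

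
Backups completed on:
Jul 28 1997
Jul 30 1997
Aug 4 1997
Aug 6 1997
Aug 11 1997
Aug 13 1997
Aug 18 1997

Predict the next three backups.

Gaps: 2, 5, 2, 5, 2, 5 days — not constant, but cyclic with period 2.
The events fall on every Monday and Wednesday.
Next Wednesday: Aug 20 1997.
Next Monday: Aug 25 1997.
Next Wednesday: Aug 27 1997.

Aug 20 1997, Aug 25 1997, Aug 27 1997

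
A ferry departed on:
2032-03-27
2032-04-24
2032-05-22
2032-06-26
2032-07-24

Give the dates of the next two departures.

These are Saturdays at 28- or 35-day spacing (28, 28, 35, 28).
The pattern: 4th Saturday of the month.
August 2032 — 4th Saturday is 2032-08-28.
September 2032 — 4th Saturday is 2032-09-25.

2032-08-28, 2032-09-25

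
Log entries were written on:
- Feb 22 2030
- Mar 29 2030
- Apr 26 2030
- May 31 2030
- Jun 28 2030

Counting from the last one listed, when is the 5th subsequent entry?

Every date is a Friday; gaps 35, 28, 35, 28 days.
Each is the last Friday of its month (at least one falls on the 29th or later, ruling out '4th Friday').
July 2030 ends with Friday Jul 26 2030.
Last Friday of August 2030: Aug 30 2030.
Last Friday of September 2030: Sep 27 2030.
October 2030 ends with Friday Oct 25 2030.
Last Friday of November 2030: Nov 29 2030.

Nov 29 2030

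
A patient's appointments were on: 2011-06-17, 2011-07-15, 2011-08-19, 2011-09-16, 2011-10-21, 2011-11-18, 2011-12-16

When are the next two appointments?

These are Fridays at 28- or 35-day spacing (28, 35, 28, 35, 28, 28).
The pattern: 3rd Friday of the month.
3rd Friday of January 2012: 2012-01-20.
February 2012 — 3rd Friday is 2012-02-17.

2012-01-20, 2012-02-17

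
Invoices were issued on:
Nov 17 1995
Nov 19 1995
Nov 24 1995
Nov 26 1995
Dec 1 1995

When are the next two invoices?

The gap pattern 2, 5, 2, 5 repeats every 2 events.
These are the Fridays and Sundays of each week.
The following Sunday is Dec 3 1995.
Next Friday: Dec 8 1995.

Dec 3 1995, Dec 8 1995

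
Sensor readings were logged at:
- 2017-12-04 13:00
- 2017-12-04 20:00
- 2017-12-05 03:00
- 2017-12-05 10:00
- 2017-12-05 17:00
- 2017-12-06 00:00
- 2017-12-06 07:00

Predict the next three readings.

Spacing: 7, 7, 7, 7, 7, 7 h — constant 7 h.
2017-12-06 07:00 + 7 h = 2017-12-06 14:00.
2017-12-06 14:00 + 7 h = 2017-12-06 21:00.
2017-12-06 21:00 + 7 h = 2017-12-07 04:00.

2017-12-06 14:00, 2017-12-06 21:00, 2017-12-07 04:00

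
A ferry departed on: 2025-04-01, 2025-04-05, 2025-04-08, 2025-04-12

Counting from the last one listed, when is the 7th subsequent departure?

Gaps: 4, 3, 4 days — not constant, but cyclic with period 2.
The events fall on every Tuesday and Saturday.
The following Tuesday is 2025-04-15.
Next Saturday: 2025-04-19.
The following Tuesday is 2025-04-22.
Next Saturday: 2025-04-26.
The following Tuesday is 2025-04-29.
The following Saturday is 2025-05-03.
The following Tuesday is 2025-05-06.

2025-05-06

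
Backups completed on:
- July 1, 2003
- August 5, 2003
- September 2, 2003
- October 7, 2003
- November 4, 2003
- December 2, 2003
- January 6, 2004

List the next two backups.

February 3, 2004; March 2, 2004

These are Tuesdays at 28- or 35-day spacing (35, 28, 35, 28, 28, 35).
The pattern: 1st Tuesday of the month.
1st Tuesday of February 2004: February 3, 2004.
March 2004 — 1st Tuesday is March 2, 2004.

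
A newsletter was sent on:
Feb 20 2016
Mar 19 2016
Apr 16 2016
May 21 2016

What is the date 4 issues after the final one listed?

Sep 17 2016

These are Saturdays at 28- or 35-day spacing (28, 28, 35).
The pattern: 3rd Saturday of the month.
3rd Saturday of June 2016: Jun 18 2016.
3rd Saturday of July 2016: Jul 16 2016.
3rd Saturday of August 2016: Aug 20 2016.
September 2016 — 3rd Saturday is Sep 17 2016.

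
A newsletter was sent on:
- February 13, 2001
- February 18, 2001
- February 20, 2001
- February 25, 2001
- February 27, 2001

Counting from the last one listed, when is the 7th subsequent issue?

Gaps: 5, 2, 5, 2 days — not constant, but cyclic with period 2.
The events fall on every Tuesday and Sunday.
Next Sunday: March 4, 2001.
The following Tuesday is March 6, 2001.
Next Sunday: March 11, 2001.
The following Tuesday is March 13, 2001.
Next Sunday: March 18, 2001.
Next Tuesday: March 20, 2001.
The following Sunday is March 25, 2001.

March 25, 2001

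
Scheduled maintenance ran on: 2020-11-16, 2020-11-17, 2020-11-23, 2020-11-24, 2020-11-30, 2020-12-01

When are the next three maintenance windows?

2020-12-07, 2020-12-08, 2020-12-14

Gaps: 1, 6, 1, 6, 1 days — not constant, but cyclic with period 2.
The events fall on every Monday and Tuesday.
The following Monday is 2020-12-07.
The following Tuesday is 2020-12-08.
Next Monday: 2020-12-14.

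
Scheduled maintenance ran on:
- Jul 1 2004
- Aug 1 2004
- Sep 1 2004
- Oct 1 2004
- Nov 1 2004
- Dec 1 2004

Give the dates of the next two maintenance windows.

Each date is the 1st; the gaps (31, 31, 30, 31, 30) track the month lengths.
The rule is the 1st of each month.
Next: January 2005 → Jan 1 2005.
February 2005: Feb 1 2005.

Jan 1 2005, Feb 1 2005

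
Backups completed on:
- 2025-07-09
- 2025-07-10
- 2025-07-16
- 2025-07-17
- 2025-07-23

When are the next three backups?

The gap pattern 1, 6, 1, 6 repeats every 2 events.
These are the Wednesdays and Thursdays of each week.
Next Thursday: 2025-07-24.
Next Wednesday: 2025-07-30.
Next Thursday: 2025-07-31.

2025-07-24, 2025-07-30, 2025-07-31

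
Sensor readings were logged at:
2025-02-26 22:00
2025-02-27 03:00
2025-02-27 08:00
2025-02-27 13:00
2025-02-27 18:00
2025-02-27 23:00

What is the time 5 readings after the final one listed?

2025-03-01 00:00

Spacing: 5, 5, 5, 5, 5 h — constant 5 h.
2025-02-27 23:00 + 5 h = 2025-02-28 04:00.
2025-02-28 04:00 + 5 h = 2025-02-28 09:00.
2025-02-28 09:00 + 5 h = 2025-02-28 14:00.
2025-02-28 14:00 + 5 h = 2025-02-28 19:00.
2025-02-28 19:00 + 5 h = 2025-03-01 00:00.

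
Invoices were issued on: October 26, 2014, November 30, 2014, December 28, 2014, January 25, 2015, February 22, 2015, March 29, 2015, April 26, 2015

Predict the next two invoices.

Every date is a Sunday; gaps 35, 28, 28, 28, 35, 28 days.
Each is the last Sunday of its month (at least one falls on the 29th or later, ruling out '4th Sunday').
May 2015 ends with Sunday May 31, 2015.
June 2015 ends with Sunday June 28, 2015.

May 31, 2015; June 28, 2015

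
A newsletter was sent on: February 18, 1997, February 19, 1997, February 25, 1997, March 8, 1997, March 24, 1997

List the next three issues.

April 14, 1997; May 10, 1997; June 10, 1997

The spacing grows by 5 each time: 1, 6, 11, 16 days.
Next gap: 21 days. March 24, 1997 + 21 days = April 14, 1997.
Next gap: 26 days. April 14, 1997 + 26 days = May 10, 1997.
Next gap: 31 days. May 10, 1997 + 31 days = June 10, 1997.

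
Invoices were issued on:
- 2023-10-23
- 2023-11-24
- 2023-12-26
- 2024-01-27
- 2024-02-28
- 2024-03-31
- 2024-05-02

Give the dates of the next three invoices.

Gaps between consecutive events: 32, 32, 32, 32, 32, 32 days — a constant 32-day interval.
2024-05-02 + 32 days = 2024-06-03.
2024-06-03 + 32 days = 2024-07-05.
2024-07-05 + 32 days = 2024-08-06.

2024-06-03, 2024-07-05, 2024-08-06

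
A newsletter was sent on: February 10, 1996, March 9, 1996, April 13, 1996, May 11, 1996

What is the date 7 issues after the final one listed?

All dates are Saturdays, 28, 35, 28 days apart.
Specifically, the 2nd Saturday of each month.
2nd Saturday of June 1996: June 8, 1996.
July 1996 — 2nd Saturday is July 13, 1996.
August 1996 — 2nd Saturday is August 10, 1996.
September 1996 — 2nd Saturday is September 14, 1996.
2nd Saturday of October 1996: October 12, 1996.
2nd Saturday of November 1996: November 9, 1996.
2nd Saturday of December 1996: December 14, 1996.

December 14, 1996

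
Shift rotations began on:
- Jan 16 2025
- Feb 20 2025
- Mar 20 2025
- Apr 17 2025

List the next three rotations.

All dates are Thursdays, 35, 28, 28 days apart.
Specifically, the 3rd Thursday of each month.
3rd Thursday of May 2025: May 15 2025.
June 2025 — 3rd Thursday is Jun 19 2025.
July 2025 — 3rd Thursday is Jul 17 2025.

May 15 2025, Jun 19 2025, Jul 17 2025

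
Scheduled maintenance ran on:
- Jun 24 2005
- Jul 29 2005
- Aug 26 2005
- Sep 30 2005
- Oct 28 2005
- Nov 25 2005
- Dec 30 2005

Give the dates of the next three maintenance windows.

Jan 27 2006, Feb 24 2006, Mar 31 2006

Every date is a Friday; gaps 35, 28, 35, 28, 28, 35 days.
Each is the last Friday of its month (at least one falls on the 29th or later, ruling out '4th Friday').
January 2006 ends with Friday Jan 27 2006.
February 2006 ends with Friday Feb 24 2006.
March 2006 ends with Friday Mar 31 2006.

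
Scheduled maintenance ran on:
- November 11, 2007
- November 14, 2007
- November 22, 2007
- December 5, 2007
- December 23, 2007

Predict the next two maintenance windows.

Intervals are 3, 8, 13, 18 days — an arithmetic progression with common difference 5.
Next gap: 23 days. December 23, 2007 + 23 days = January 15, 2008.
Next gap: 28 days. January 15, 2008 + 28 days = February 12, 2008.

January 15, 2008; February 12, 2008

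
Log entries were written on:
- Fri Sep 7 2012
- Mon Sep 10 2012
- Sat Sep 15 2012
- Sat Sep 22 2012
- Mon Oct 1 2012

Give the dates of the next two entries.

Intervals are 3, 5, 7, 9 days — an arithmetic progression with common difference 2.
Next gap: 11 days. Mon Oct 1 2012 + 11 days = Fri Oct 12 2012.
Next gap: 13 days. Fri Oct 12 2012 + 13 days = Thu Oct 25 2012.

Fri Oct 12 2012, Thu Oct 25 2012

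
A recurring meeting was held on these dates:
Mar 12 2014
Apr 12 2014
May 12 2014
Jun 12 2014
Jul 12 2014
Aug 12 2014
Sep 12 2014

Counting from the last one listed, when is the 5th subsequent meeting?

The day-of-month is always 12 (31, 30, 31, 30, 31, 31 days between events).
So this recurs on the 12th of each month.
Next: October 2014 → Oct 12 2014.
November 2014: Nov 12 2014.
December 2014: Dec 12 2014.
January 2015: Jan 12 2015.
Next: February 2015 → Feb 12 2015.

Feb 12 2015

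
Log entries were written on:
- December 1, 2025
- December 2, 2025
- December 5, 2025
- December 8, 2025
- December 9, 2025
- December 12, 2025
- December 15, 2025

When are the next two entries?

Gaps: 1, 3, 3, 1, 3, 3 days — not constant, but cyclic with period 3.
The events fall on every Monday, Tuesday and Friday.
Next Tuesday: December 16, 2025.
Next Friday: December 19, 2025.

December 16, 2025; December 19, 2025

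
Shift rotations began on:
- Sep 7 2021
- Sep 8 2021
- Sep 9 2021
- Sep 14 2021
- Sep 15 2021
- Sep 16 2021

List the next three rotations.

Every event lands on a Tuesday or Wednesday or Thursday (gaps cycle 1, 1, 5, 1, 1).
So the schedule is: every Tuesday, Wednesday and Thursday.
Next Tuesday: Sep 21 2021.
Next Wednesday: Sep 22 2021.
Next Thursday: Sep 23 2021.

Sep 21 2021, Sep 22 2021, Sep 23 2021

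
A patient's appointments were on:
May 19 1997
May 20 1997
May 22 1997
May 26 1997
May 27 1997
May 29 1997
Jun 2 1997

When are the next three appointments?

Every event lands on a Monday or Tuesday or Thursday (gaps cycle 1, 2, 4, 1, 2, 4).
So the schedule is: every Monday, Tuesday and Thursday.
The following Tuesday is Jun 3 1997.
The following Thursday is Jun 5 1997.
Next Monday: Jun 9 1997.

Jun 3 1997, Jun 5 1997, Jun 9 1997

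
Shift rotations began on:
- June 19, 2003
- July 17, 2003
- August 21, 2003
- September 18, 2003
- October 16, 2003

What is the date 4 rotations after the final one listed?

All dates are Thursdays, 28, 35, 28, 28 days apart.
Specifically, the 3rd Thursday of each month.
3rd Thursday of November 2003: November 20, 2003.
December 2003 — 3rd Thursday is December 18, 2003.
January 2004 — 3rd Thursday is January 15, 2004.
February 2004 — 3rd Thursday is February 19, 2004.

February 19, 2004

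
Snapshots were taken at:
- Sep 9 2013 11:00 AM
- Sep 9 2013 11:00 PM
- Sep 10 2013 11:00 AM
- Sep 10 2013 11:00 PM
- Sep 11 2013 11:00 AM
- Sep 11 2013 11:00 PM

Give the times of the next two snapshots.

Sep 12 2013 11:00 AM, Sep 12 2013 11:00 PM

Spacing: 12, 12, 12, 12, 12 h — constant 12 h.
Sep 11 2013 11:00 PM + 12 h = Sep 12 2013 11:00 AM.
Sep 12 2013 11:00 AM + 12 h = Sep 12 2013 11:00 PM.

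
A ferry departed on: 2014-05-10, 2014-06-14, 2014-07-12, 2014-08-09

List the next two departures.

2014-09-13, 2014-10-11

Gaps: 35, 28, 28 days — a mix of 28 and 35. Every date is a Saturday.
Each is the 2nd Saturday of its month.
September 2014 — 2nd Saturday is 2014-09-13.
October 2014 — 2nd Saturday is 2014-10-11.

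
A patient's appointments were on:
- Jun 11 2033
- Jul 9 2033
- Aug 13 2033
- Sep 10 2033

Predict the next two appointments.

Oct 8 2033, Nov 12 2033

These are Saturdays at 28- or 35-day spacing (28, 35, 28).
The pattern: 2nd Saturday of the month.
2nd Saturday of October 2033: Oct 8 2033.
November 2033 — 2nd Saturday is Nov 12 2033.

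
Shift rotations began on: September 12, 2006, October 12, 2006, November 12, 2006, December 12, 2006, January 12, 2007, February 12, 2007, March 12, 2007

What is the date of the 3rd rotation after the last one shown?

Gaps: 30, 31, 30, 31, 31, 28 days — not constant. Every event is on the 12th of the month.
Pattern: the 12th of each month.
Next: April 2007 → April 12, 2007.
May 2007: May 12, 2007.
June 2007: June 12, 2007.

June 12, 2007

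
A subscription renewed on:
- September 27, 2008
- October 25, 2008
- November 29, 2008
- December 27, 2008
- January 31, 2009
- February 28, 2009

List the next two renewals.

March 28, 2009; April 25, 2009

These are Saturdays with 28, 35, 28, 35, 28-day gaps.
Each is the final Saturday of its month — November 29, 2008 is past the 28th, so '4th Saturday' doesn't fit.
Last Saturday of March 2009: March 28, 2009.
Last Saturday of April 2009: April 25, 2009.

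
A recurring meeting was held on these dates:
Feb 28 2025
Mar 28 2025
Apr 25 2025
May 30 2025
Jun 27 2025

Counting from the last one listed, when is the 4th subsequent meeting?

Oct 31 2025

All Fridays; the gaps (28, 28, 35, 28) vary with month length.
This is the last Friday of each month.
July 2025 ends with Friday Jul 25 2025.
August 2025 ends with Friday Aug 29 2025.
Last Friday of September 2025: Sep 26 2025.
Last Friday of October 2025: Oct 31 2025.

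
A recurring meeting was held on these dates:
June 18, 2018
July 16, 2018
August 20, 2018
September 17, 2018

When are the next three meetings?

Gaps: 28, 35, 28 days — a mix of 28 and 35. Every date is a Monday.
Each is the 3rd Monday of its month.
October 2018 — 3rd Monday is October 15, 2018.
November 2018 — 3rd Monday is November 19, 2018.
December 2018 — 3rd Monday is December 17, 2018.

October 15, 2018; November 19, 2018; December 17, 2018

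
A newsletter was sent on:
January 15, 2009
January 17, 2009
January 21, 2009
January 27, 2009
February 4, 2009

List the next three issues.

Gaps: 2, 4, 6, 8 days — each gap is 2 larger than the previous one.
Next gap: 10 days. February 4, 2009 + 10 days = February 14, 2009.
Next gap: 12 days. February 14, 2009 + 12 days = February 26, 2009.
Next gap: 14 days. February 26, 2009 + 14 days = March 12, 2009.

February 14, 2009; February 26, 2009; March 12, 2009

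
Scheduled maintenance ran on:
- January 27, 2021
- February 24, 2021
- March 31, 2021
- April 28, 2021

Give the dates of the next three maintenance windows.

These are Wednesdays with 28, 35, 28-day gaps.
Each is the final Wednesday of its month — March 31, 2021 is past the 28th, so '4th Wednesday' doesn't fit.
May 2021 ends with Wednesday May 26, 2021.
Last Wednesday of June 2021: June 30, 2021.
July 2021 ends with Wednesday July 28, 2021.

May 26, 2021; June 30, 2021; July 28, 2021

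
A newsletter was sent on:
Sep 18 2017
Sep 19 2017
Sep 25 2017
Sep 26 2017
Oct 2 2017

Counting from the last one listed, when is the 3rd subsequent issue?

Every event lands on a Monday or Tuesday (gaps cycle 1, 6, 1, 6).
So the schedule is: every Monday and Tuesday.
Next Tuesday: Oct 3 2017.
The following Monday is Oct 9 2017.
Next Tuesday: Oct 10 2017.

Oct 10 2017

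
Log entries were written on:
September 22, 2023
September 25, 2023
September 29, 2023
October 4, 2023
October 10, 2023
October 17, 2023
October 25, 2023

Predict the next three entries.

Gaps: 3, 4, 5, 6, 7, 8 days — each gap is 1 larger than the previous one.
Next gap: 9 days. October 25, 2023 + 9 days = November 3, 2023.
Next gap: 10 days. November 3, 2023 + 10 days = November 13, 2023.
Next gap: 11 days. November 13, 2023 + 11 days = November 24, 2023.

November 3, 2023; November 13, 2023; November 24, 2023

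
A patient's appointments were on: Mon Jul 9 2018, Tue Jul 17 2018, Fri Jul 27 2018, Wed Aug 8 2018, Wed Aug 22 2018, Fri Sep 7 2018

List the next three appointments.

Tue Sep 25 2018, Mon Oct 15 2018, Tue Nov 6 2018

Gaps: 8, 10, 12, 14, 16 days — each gap is 2 larger than the previous one.
Next gap: 18 days. Fri Sep 7 2018 + 18 days = Tue Sep 25 2018.
Next gap: 20 days. Tue Sep 25 2018 + 20 days = Mon Oct 15 2018.
Next gap: 22 days. Mon Oct 15 2018 + 22 days = Tue Nov 6 2018.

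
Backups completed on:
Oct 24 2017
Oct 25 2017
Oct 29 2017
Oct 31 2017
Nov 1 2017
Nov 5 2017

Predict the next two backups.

The gap pattern 1, 4, 2, 1, 4 repeats every 3 events.
These are the Tuesdays, Wednesdays and Sundays of each week.
Next Tuesday: Nov 7 2017.
The following Wednesday is Nov 8 2017.

Nov 7 2017, Nov 8 2017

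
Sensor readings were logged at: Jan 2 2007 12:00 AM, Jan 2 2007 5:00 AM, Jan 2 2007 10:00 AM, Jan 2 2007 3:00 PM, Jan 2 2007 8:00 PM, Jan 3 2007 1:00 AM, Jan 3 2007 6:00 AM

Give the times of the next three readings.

Spacing: 5, 5, 5, 5, 5, 5 h — constant 5 h.
Jan 3 2007 6:00 AM + 5 h = Jan 3 2007 11:00 AM.
Jan 3 2007 11:00 AM + 5 h = Jan 3 2007 4:00 PM.
Jan 3 2007 4:00 PM + 5 h = Jan 3 2007 9:00 PM.

Jan 3 2007 11:00 AM, Jan 3 2007 4:00 PM, Jan 3 2007 9:00 PM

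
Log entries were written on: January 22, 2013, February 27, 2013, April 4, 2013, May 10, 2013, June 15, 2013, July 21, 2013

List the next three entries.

August 26, 2013; October 1, 2013; November 6, 2013

The spacing is 36, 36, 36, 36, 36 days — always 36 days.
July 21, 2013 + 36 days = August 26, 2013.
August 26, 2013 + 36 days = October 1, 2013.
October 1, 2013 + 36 days = November 6, 2013.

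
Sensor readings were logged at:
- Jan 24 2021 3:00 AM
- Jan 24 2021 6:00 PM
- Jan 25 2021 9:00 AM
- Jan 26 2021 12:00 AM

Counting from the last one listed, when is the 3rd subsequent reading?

Jan 27 2021 9:00 PM

Spacing: 15, 15, 15 h — constant 15 h.
Jan 26 2021 12:00 AM + 15 h = Jan 26 2021 3:00 PM.
Jan 26 2021 3:00 PM + 15 h = Jan 27 2021 6:00 AM.
Jan 27 2021 6:00 AM + 15 h = Jan 27 2021 9:00 PM.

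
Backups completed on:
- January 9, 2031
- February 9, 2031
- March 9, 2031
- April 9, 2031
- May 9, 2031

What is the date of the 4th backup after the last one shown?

September 9, 2031

The day-of-month is always 9 (31, 28, 31, 30 days between events).
So this recurs on the 9th of each month.
June 2031: June 9, 2031.
July 2031: July 9, 2031.
August 2031: August 9, 2031.
September 2031: September 9, 2031.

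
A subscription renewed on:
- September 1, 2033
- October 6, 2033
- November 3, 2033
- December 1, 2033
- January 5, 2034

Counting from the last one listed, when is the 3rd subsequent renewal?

April 6, 2034

All dates are Thursdays, 35, 28, 28, 35 days apart.
Specifically, the 1st Thursday of each month.
February 2034 — 1st Thursday is February 2, 2034.
1st Thursday of March 2034: March 2, 2034.
April 2034 — 1st Thursday is April 6, 2034.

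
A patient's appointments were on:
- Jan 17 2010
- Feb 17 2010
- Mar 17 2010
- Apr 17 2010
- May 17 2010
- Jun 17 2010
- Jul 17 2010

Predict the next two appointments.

Aug 17 2010, Sep 17 2010

The day-of-month is always 17 (31, 28, 31, 30, 31, 30 days between events).
So this recurs on the 17th of each month.
Next: August 2010 → Aug 17 2010.
September 2010: Sep 17 2010.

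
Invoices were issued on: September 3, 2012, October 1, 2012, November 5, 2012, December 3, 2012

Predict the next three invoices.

Gaps: 28, 35, 28 days — a mix of 28 and 35. Every date is a Monday.
Each is the 1st Monday of its month.
1st Monday of January 2013: January 7, 2013.
1st Monday of February 2013: February 4, 2013.
1st Monday of March 2013: March 4, 2013.

January 7, 2013; February 4, 2013; March 4, 2013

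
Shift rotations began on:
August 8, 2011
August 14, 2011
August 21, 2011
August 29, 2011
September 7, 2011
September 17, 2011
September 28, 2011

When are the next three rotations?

October 10, 2011; October 23, 2011; November 6, 2011

Gaps: 6, 7, 8, 9, 10, 11 days — each gap is 1 larger than the previous one.
Next gap: 12 days. September 28, 2011 + 12 days = October 10, 2011.
Next gap: 13 days. October 10, 2011 + 13 days = October 23, 2011.
Next gap: 14 days. October 23, 2011 + 14 days = November 6, 2011.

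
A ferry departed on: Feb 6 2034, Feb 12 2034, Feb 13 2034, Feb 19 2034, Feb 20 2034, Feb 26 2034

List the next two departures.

Gaps: 6, 1, 6, 1, 6 days — not constant, but cyclic with period 2.
The events fall on every Monday and Sunday.
Next Monday: Feb 27 2034.
The following Sunday is Mar 5 2034.

Feb 27 2034, Mar 5 2034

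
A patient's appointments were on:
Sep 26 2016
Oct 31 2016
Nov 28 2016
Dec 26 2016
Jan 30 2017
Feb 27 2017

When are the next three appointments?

Mar 27 2017, Apr 24 2017, May 29 2017

All Mondays; the gaps (35, 28, 28, 35, 28) vary with month length.
This is the last Monday of each month.
Last Monday of March 2017: Mar 27 2017.
April 2017 ends with Monday Apr 24 2017.
May 2017 ends with Monday May 29 2017.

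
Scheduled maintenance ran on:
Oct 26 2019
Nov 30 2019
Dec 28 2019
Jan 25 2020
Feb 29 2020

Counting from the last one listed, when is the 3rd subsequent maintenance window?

May 30 2020

Every date is a Saturday; gaps 35, 28, 28, 35 days.
Each is the last Saturday of its month (at least one falls on the 29th or later, ruling out '4th Saturday').
March 2020 ends with Saturday Mar 28 2020.
Last Saturday of April 2020: Apr 25 2020.
Last Saturday of May 2020: May 30 2020.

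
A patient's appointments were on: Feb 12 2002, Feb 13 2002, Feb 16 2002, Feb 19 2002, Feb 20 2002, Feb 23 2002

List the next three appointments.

Feb 26 2002, Feb 27 2002, Mar 2 2002

The gap pattern 1, 3, 3, 1, 3 repeats every 3 events.
These are the Tuesdays, Wednesdays and Saturdays of each week.
The following Tuesday is Feb 26 2002.
Next Wednesday: Feb 27 2002.
Next Saturday: Mar 2 2002.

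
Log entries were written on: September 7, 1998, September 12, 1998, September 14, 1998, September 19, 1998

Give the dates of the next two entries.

September 21, 1998; September 26, 1998

Every event lands on a Monday or Saturday (gaps cycle 5, 2, 5).
So the schedule is: every Monday and Saturday.
Next Monday: September 21, 1998.
Next Saturday: September 26, 1998.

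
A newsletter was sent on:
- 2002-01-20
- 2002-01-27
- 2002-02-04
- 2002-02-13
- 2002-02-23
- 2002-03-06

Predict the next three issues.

2002-03-18, 2002-03-31, 2002-04-14

The spacing grows by 1 each time: 7, 8, 9, 10, 11 days.
Next gap: 12 days. 2002-03-06 + 12 days = 2002-03-18.
Next gap: 13 days. 2002-03-18 + 13 days = 2002-03-31.
Next gap: 14 days. 2002-03-31 + 14 days = 2002-04-14.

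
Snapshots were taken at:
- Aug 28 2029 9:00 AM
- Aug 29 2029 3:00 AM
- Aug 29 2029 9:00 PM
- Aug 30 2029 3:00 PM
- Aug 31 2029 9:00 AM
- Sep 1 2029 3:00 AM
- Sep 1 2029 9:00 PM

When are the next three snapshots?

Sep 2 2029 3:00 PM, Sep 3 2029 9:00 AM, Sep 4 2029 3:00 AM

Spacing: 18, 18, 18, 18, 18, 18 h — constant 18 h.
Sep 1 2029 9:00 PM + 18 h = Sep 2 2029 3:00 PM.
Sep 2 2029 3:00 PM + 18 h = Sep 3 2029 9:00 AM.
Sep 3 2029 9:00 AM + 18 h = Sep 4 2029 3:00 AM.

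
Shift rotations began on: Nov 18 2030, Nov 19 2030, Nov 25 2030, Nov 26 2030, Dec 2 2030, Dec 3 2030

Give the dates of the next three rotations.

Every event lands on a Monday or Tuesday (gaps cycle 1, 6, 1, 6, 1).
So the schedule is: every Monday and Tuesday.
Next Monday: Dec 9 2030.
Next Tuesday: Dec 10 2030.
Next Monday: Dec 16 2030.

Dec 9 2030, Dec 10 2030, Dec 16 2030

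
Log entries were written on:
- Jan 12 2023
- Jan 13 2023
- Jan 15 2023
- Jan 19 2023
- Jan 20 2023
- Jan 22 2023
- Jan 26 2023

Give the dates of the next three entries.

Jan 27 2023, Jan 29 2023, Feb 2 2023

The gap pattern 1, 2, 4, 1, 2, 4 repeats every 3 events.
These are the Thursdays, Fridays and Sundays of each week.
Next Friday: Jan 27 2023.
The following Sunday is Jan 29 2023.
The following Thursday is Feb 2 2023.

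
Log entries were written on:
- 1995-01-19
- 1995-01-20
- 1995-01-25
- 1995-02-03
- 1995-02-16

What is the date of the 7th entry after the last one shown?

Gaps: 1, 5, 9, 13 days — each gap is 4 larger than the previous one.
Next gap: 17 days. 1995-02-16 + 17 days = 1995-03-05.
Next gap: 21 days. 1995-03-05 + 21 days = 1995-03-26.
Next gap: 25 days. 1995-03-26 + 25 days = 1995-04-20.
Next gap: 29 days. 1995-04-20 + 29 days = 1995-05-19.
Next gap: 33 days. 1995-05-19 + 33 days = 1995-06-21.
Next gap: 37 days. 1995-06-21 + 37 days = 1995-07-28.
Next gap: 41 days. 1995-07-28 + 41 days = 1995-09-07.

1995-09-07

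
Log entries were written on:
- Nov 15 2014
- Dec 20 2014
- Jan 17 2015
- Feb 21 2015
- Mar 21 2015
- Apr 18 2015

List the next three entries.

May 16 2015, Jun 20 2015, Jul 18 2015

These are Saturdays at 28- or 35-day spacing (35, 28, 35, 28, 28).
The pattern: 3rd Saturday of the month.
3rd Saturday of May 2015: May 16 2015.
3rd Saturday of June 2015: Jun 20 2015.
3rd Saturday of July 2015: Jul 18 2015.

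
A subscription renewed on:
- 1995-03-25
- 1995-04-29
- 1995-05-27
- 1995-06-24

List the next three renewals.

1995-07-29, 1995-08-26, 1995-09-30

Every date is a Saturday; gaps 35, 28, 28 days.
Each is the last Saturday of its month (at least one falls on the 29th or later, ruling out '4th Saturday').
Last Saturday of July 1995: 1995-07-29.
August 1995 ends with Saturday 1995-08-26.
September 1995 ends with Saturday 1995-09-30.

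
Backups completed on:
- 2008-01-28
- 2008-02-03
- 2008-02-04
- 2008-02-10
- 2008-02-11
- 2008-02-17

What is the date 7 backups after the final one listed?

Every event lands on a Monday or Sunday (gaps cycle 6, 1, 6, 1, 6).
So the schedule is: every Monday and Sunday.
The following Monday is 2008-02-18.
The following Sunday is 2008-02-24.
The following Monday is 2008-02-25.
Next Sunday: 2008-03-02.
The following Monday is 2008-03-03.
Next Sunday: 2008-03-09.
The following Monday is 2008-03-10.

2008-03-10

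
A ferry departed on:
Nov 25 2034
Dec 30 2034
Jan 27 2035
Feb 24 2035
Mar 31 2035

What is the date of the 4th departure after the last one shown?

Jul 28 2035

All Saturdays; the gaps (35, 28, 28, 35) vary with month length.
This is the last Saturday of each month.
April 2035 ends with Saturday Apr 28 2035.
Last Saturday of May 2035: May 26 2035.
June 2035 ends with Saturday Jun 30 2035.
July 2035 ends with Saturday Jul 28 2035.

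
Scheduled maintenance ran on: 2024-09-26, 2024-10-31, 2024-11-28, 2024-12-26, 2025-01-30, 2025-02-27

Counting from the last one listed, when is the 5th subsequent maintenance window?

2025-07-31

These are Thursdays with 35, 28, 28, 35, 28-day gaps.
Each is the final Thursday of its month — 2024-10-31 is past the 28th, so '4th Thursday' doesn't fit.
March 2025 ends with Thursday 2025-03-27.
Last Thursday of April 2025: 2025-04-24.
May 2025 ends with Thursday 2025-05-29.
Last Thursday of June 2025: 2025-06-26.
July 2025 ends with Thursday 2025-07-31.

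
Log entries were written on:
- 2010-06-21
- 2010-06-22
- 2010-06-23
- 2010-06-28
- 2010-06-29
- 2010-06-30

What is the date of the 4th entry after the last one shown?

2010-07-12

Every event lands on a Monday or Tuesday or Wednesday (gaps cycle 1, 1, 5, 1, 1).
So the schedule is: every Monday, Tuesday and Wednesday.
Next Monday: 2010-07-05.
The following Tuesday is 2010-07-06.
Next Wednesday: 2010-07-07.
The following Monday is 2010-07-12.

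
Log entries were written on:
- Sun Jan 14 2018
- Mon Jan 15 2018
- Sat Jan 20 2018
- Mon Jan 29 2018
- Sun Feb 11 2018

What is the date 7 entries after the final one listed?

Sun Sep 2 2018

Intervals are 1, 5, 9, 13 days — an arithmetic progression with common difference 4.
Next gap: 17 days. Sun Feb 11 2018 + 17 days = Wed Feb 28 2018.
Next gap: 21 days. Wed Feb 28 2018 + 21 days = Wed Mar 21 2018.
Next gap: 25 days. Wed Mar 21 2018 + 25 days = Sun Apr 15 2018.
Next gap: 29 days. Sun Apr 15 2018 + 29 days = Mon May 14 2018.
Next gap: 33 days. Mon May 14 2018 + 33 days = Sat Jun 16 2018.
Next gap: 37 days. Sat Jun 16 2018 + 37 days = Mon Jul 23 2018.
Next gap: 41 days. Mon Jul 23 2018 + 41 days = Sun Sep 2 2018.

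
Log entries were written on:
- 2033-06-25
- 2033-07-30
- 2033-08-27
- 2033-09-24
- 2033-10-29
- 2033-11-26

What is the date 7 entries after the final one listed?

2034-06-24

Every date is a Saturday; gaps 35, 28, 28, 35, 28 days.
Each is the last Saturday of its month (at least one falls on the 29th or later, ruling out '4th Saturday').
Last Saturday of December 2033: 2033-12-31.
January 2034 ends with Saturday 2034-01-28.
February 2034 ends with Saturday 2034-02-25.
Last Saturday of March 2034: 2034-03-25.
Last Saturday of April 2034: 2034-04-29.
Last Saturday of May 2034: 2034-05-27.
Last Saturday of June 2034: 2034-06-24.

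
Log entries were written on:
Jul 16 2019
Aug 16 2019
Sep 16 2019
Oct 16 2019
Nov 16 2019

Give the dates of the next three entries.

Each date is the 16th; the gaps (31, 31, 30, 31) track the month lengths.
The rule is the 16th of each month.
December 2019: Dec 16 2019.
January 2020: Jan 16 2020.
Next: February 2020 → Feb 16 2020.

Dec 16 2019, Jan 16 2020, Feb 16 2020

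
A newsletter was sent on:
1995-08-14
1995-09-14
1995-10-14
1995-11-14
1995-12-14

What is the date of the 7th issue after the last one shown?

Each date is the 14th; the gaps (31, 30, 31, 30) track the month lengths.
The rule is the 14th of each month.
January 1996: 1996-01-14.
Next: February 1996 → 1996-02-14.
Next: March 1996 → 1996-03-14.
Next: April 1996 → 1996-04-14.
May 1996: 1996-05-14.
Next: June 1996 → 1996-06-14.
July 1996: 1996-07-14.

1996-07-14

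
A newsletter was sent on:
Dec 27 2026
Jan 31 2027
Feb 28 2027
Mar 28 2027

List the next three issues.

Apr 25 2027, May 30 2027, Jun 27 2027

Every date is a Sunday; gaps 35, 28, 28 days.
Each is the last Sunday of its month (at least one falls on the 29th or later, ruling out '4th Sunday').
April 2027 ends with Sunday Apr 25 2027.
May 2027 ends with Sunday May 30 2027.
June 2027 ends with Sunday Jun 27 2027.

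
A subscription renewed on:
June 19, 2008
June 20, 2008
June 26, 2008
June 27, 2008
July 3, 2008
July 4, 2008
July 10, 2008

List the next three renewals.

Every event lands on a Thursday or Friday (gaps cycle 1, 6, 1, 6, 1, 6).
So the schedule is: every Thursday and Friday.
The following Friday is July 11, 2008.
Next Thursday: July 17, 2008.
Next Friday: July 18, 2008.

July 11, 2008; July 17, 2008; July 18, 2008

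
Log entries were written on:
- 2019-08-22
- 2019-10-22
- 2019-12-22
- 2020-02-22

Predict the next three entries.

Gaps: 61, 61, 62 days — not constant. Every event is on the 22nd of the month.
Pattern: the 22nd of every 2 months.
Next: April 2020 → 2020-04-22.
Next: June 2020 → 2020-06-22.
August 2020: 2020-08-22.

2020-04-22, 2020-06-22, 2020-08-22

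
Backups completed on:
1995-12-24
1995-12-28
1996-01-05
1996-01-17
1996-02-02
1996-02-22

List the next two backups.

1996-03-17, 1996-04-14

The spacing grows by 4 each time: 4, 8, 12, 16, 20 days.
Next gap: 24 days. 1996-02-22 + 24 days = 1996-03-17.
Next gap: 28 days. 1996-03-17 + 28 days = 1996-04-14.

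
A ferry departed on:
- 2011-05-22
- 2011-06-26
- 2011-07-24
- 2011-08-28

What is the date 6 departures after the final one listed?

Gaps: 35, 28, 35 days — a mix of 28 and 35. Every date is a Sunday.
Each is the 4th Sunday of its month.
4th Sunday of September 2011: 2011-09-25.
October 2011 — 4th Sunday is 2011-10-23.
November 2011 — 4th Sunday is 2011-11-27.
December 2011 — 4th Sunday is 2011-12-25.
4th Sunday of January 2012: 2012-01-22.
4th Sunday of February 2012: 2012-02-26.

2012-02-26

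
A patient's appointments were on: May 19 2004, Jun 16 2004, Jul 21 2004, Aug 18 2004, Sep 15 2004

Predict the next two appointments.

Oct 20 2004, Nov 17 2004

These are Wednesdays at 28- or 35-day spacing (28, 35, 28, 28).
The pattern: 3rd Wednesday of the month.
3rd Wednesday of October 2004: Oct 20 2004.
3rd Wednesday of November 2004: Nov 17 2004.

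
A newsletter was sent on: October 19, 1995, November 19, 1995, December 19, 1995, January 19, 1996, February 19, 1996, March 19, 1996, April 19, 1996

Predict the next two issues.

Each date is the 19th; the gaps (31, 30, 31, 31, 29, 31) track the month lengths.
The rule is the 19th of each month.
Next: May 1996 → May 19, 1996.
June 1996: June 19, 1996.

May 19, 1996; June 19, 1996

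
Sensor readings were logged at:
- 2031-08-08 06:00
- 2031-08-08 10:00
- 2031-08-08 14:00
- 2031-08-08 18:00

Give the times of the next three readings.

Spacing: 4, 4, 4 h — constant 4 h.
2031-08-08 18:00 + 4 h = 2031-08-08 22:00.
2031-08-08 22:00 + 4 h = 2031-08-09 02:00.
2031-08-09 02:00 + 4 h = 2031-08-09 06:00.

2031-08-08 22:00, 2031-08-09 02:00, 2031-08-09 06:00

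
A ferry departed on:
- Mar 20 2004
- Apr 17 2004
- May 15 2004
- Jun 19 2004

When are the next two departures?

These are Saturdays at 28- or 35-day spacing (28, 28, 35).
The pattern: 3rd Saturday of the month.
3rd Saturday of July 2004: Jul 17 2004.
August 2004 — 3rd Saturday is Aug 21 2004.

Jul 17 2004, Aug 21 2004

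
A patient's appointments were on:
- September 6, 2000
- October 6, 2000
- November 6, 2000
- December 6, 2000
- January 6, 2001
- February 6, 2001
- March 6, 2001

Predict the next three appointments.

The day-of-month is always 6 (30, 31, 30, 31, 31, 28 days between events).
So this recurs on the 6th of each month.
April 2001: April 6, 2001.
May 2001: May 6, 2001.
Next: June 2001 → June 6, 2001.

April 6, 2001; May 6, 2001; June 6, 2001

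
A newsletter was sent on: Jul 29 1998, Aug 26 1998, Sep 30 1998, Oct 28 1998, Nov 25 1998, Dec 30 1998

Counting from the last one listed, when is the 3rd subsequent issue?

Mar 31 1999

Every date is a Wednesday; gaps 28, 35, 28, 28, 35 days.
Each is the last Wednesday of its month (at least one falls on the 29th or later, ruling out '4th Wednesday').
January 1999 ends with Wednesday Jan 27 1999.
February 1999 ends with Wednesday Feb 24 1999.
March 1999 ends with Wednesday Mar 31 1999.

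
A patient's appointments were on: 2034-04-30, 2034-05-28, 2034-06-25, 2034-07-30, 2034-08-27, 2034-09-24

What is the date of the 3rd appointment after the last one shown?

All Sundays; the gaps (28, 28, 35, 28, 28) vary with month length.
This is the last Sunday of each month.
October 2034 ends with Sunday 2034-10-29.
November 2034 ends with Sunday 2034-11-26.
Last Sunday of December 2034: 2034-12-31.

2034-12-31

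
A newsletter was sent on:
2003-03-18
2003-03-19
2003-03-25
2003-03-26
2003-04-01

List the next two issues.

Gaps: 1, 6, 1, 6 days — not constant, but cyclic with period 2.
The events fall on every Tuesday and Wednesday.
The following Wednesday is 2003-04-02.
The following Tuesday is 2003-04-08.

2003-04-02, 2003-04-08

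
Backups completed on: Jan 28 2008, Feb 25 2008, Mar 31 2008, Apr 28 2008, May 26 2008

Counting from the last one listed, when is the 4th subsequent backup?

Every date is a Monday; gaps 28, 35, 28, 28 days.
Each is the last Monday of its month (at least one falls on the 29th or later, ruling out '4th Monday').
Last Monday of June 2008: Jun 30 2008.
Last Monday of July 2008: Jul 28 2008.
August 2008 ends with Monday Aug 25 2008.
Last Monday of September 2008: Sep 29 2008.

Sep 29 2008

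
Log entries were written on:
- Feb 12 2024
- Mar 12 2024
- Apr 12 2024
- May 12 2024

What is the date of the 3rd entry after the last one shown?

Each date is the 12th; the gaps (29, 31, 30) track the month lengths.
The rule is the 12th of each month.
June 2024: Jun 12 2024.
Next: July 2024 → Jul 12 2024.
August 2024: Aug 12 2024.

Aug 12 2024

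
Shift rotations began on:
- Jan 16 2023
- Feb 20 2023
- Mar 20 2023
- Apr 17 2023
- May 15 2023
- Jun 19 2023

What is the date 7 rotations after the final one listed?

All dates are Mondays, 35, 28, 28, 28, 35 days apart.
Specifically, the 3rd Monday of each month.
3rd Monday of July 2023: Jul 17 2023.
August 2023 — 3rd Monday is Aug 21 2023.
September 2023 — 3rd Monday is Sep 18 2023.
3rd Monday of October 2023: Oct 16 2023.
3rd Monday of November 2023: Nov 20 2023.
3rd Monday of December 2023: Dec 18 2023.
3rd Monday of January 2024: Jan 15 2024.

Jan 15 2024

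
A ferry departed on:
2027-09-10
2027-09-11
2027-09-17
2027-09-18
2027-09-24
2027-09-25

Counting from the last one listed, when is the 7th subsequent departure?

The gap pattern 1, 6, 1, 6, 1 repeats every 2 events.
These are the Fridays and Saturdays of each week.
The following Friday is 2027-10-01.
The following Saturday is 2027-10-02.
Next Friday: 2027-10-08.
The following Saturday is 2027-10-09.
Next Friday: 2027-10-15.
Next Saturday: 2027-10-16.
Next Friday: 2027-10-22.

2027-10-22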